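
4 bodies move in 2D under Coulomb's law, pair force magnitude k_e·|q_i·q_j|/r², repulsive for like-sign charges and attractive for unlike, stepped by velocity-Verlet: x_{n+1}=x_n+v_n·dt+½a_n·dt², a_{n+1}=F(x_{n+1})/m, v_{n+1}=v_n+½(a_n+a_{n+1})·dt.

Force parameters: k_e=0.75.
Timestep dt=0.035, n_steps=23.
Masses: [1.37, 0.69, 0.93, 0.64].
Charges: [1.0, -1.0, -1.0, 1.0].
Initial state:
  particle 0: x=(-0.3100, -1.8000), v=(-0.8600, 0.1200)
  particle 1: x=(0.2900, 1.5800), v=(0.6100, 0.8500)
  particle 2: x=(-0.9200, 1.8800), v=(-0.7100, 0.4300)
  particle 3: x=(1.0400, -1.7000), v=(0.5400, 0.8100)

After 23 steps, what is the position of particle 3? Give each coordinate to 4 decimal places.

step 0: x0=(-0.3100, -1.8000) x1=(0.2900, 1.5800) x2=(-0.9200, 1.8800) x3=(1.0400, -1.7000)
step 1: x0=(-0.3403, -1.7958) x1=(0.3118, 1.6095) x2=(-0.9451, 1.8951) x3=(1.0593, -1.6715)
step 2: x0=(-0.3709, -1.7915) x1=(0.3343, 1.6387) x2=(-0.9708, 1.9101) x3=(1.0792, -1.6428)
step 3: x0=(-0.4018, -1.7871) x1=(0.3576, 1.6674) x2=(-0.9970, 1.9252) x3=(1.0997, -1.6138)
step 4: x0=(-0.4330, -1.7826) x1=(0.3816, 1.6958) x2=(-1.0236, 1.9403) x3=(1.1207, -1.5845)
step 5: x0=(-0.4645, -1.7781) x1=(0.4062, 1.7239) x2=(-1.0507, 1.9553) x3=(1.1423, -1.5549)
step 6: x0=(-0.4963, -1.7736) x1=(0.4315, 1.7517) x2=(-1.0782, 1.9702) x3=(1.1644, -1.5251)
step 7: x0=(-0.5282, -1.7689) x1=(0.4573, 1.7792) x2=(-1.1061, 1.9851) x3=(1.1868, -1.4950)
step 8: x0=(-0.5604, -1.7642) x1=(0.4836, 1.8064) x2=(-1.1343, 2.0000) x3=(1.2097, -1.4647)
step 9: x0=(-0.5928, -1.7595) x1=(0.5104, 1.8333) x2=(-1.1629, 2.0148) x3=(1.2329, -1.4341)
step 10: x0=(-0.6253, -1.7547) x1=(0.5377, 1.8600) x2=(-1.1917, 2.0295) x3=(1.2565, -1.4032)
step 11: x0=(-0.6580, -1.7498) x1=(0.5655, 1.8864) x2=(-1.2209, 2.0441) x3=(1.2804, -1.3720)
step 12: x0=(-0.6909, -1.7449) x1=(0.5936, 1.9126) x2=(-1.2503, 2.0586) x3=(1.3046, -1.3406)
step 13: x0=(-0.7240, -1.7400) x1=(0.6221, 1.9385) x2=(-1.2799, 2.0731) x3=(1.3290, -1.3090)
step 14: x0=(-0.7571, -1.7349) x1=(0.6510, 1.9643) x2=(-1.3098, 2.0874) x3=(1.3537, -1.2770)
step 15: x0=(-0.7905, -1.7299) x1=(0.6802, 1.9898) x2=(-1.3399, 2.1017) x3=(1.3786, -1.2448)
step 16: x0=(-0.8239, -1.7247) x1=(0.7098, 2.0151) x2=(-1.3702, 2.1159) x3=(1.4037, -1.2124)
step 17: x0=(-0.8574, -1.7195) x1=(0.7396, 2.0401) x2=(-1.4007, 2.1300) x3=(1.4290, -1.1797)
step 18: x0=(-0.8911, -1.7143) x1=(0.7698, 2.0650) x2=(-1.4313, 2.1440) x3=(1.4544, -1.1468)
step 19: x0=(-0.9249, -1.7090) x1=(0.8002, 2.0897) x2=(-1.4621, 2.1579) x3=(1.4801, -1.1136)
step 20: x0=(-0.9587, -1.7037) x1=(0.8308, 2.1142) x2=(-1.4931, 2.1716) x3=(1.5059, -1.0802)
step 21: x0=(-0.9927, -1.6983) x1=(0.8617, 2.1385) x2=(-1.5242, 2.1853) x3=(1.5318, -1.0466)
step 22: x0=(-1.0267, -1.6928) x1=(0.8928, 2.1626) x2=(-1.5554, 2.1989) x3=(1.5578, -1.0127)
step 23: x0=(-1.0608, -1.6873) x1=(0.9242, 2.1865) x2=(-1.5868, 2.2124) x3=(1.5840, -0.9785)

(1.5840, -0.9785)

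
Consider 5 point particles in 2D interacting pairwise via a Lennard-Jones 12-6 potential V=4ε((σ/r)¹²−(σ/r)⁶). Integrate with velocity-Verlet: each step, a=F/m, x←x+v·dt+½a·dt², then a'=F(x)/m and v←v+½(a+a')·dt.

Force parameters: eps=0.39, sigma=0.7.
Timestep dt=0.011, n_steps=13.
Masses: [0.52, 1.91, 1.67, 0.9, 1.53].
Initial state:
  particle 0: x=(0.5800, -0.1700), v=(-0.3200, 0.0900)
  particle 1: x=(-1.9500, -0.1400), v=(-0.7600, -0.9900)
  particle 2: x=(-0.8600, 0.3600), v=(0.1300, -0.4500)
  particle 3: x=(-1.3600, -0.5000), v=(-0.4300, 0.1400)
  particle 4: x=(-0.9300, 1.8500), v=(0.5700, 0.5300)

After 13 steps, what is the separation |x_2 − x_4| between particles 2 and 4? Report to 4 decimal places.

1.6350

step 0: x0=(0.5800, -0.1700) x1=(-1.9500, -0.1400) x2=(-0.8600, 0.3600) x3=(-1.3600, -0.5000) x4=(-0.9300, 1.8500)
step 1: x0=(0.5765, -0.1690) x1=(-1.9588, -0.1506) x2=(-0.8586, 0.3550) x3=(-1.3637, -0.4990) x4=(-0.9237, 1.8558)
step 2: x0=(0.5729, -0.1680) x1=(-1.9686, -0.1606) x2=(-0.8572, 0.3500) x3=(-1.3653, -0.4991) x4=(-0.9175, 1.8616)
step 3: x0=(0.5694, -0.1670) x1=(-1.9792, -0.1702) x2=(-0.8559, 0.3449) x3=(-1.3649, -0.5002) x4=(-0.9112, 1.8675)
step 4: x0=(0.5658, -0.1660) x1=(-1.9907, -0.1792) x2=(-0.8546, 0.3397) x3=(-1.3628, -0.5021) x4=(-0.9049, 1.8733)
step 5: x0=(0.5622, -0.1650) x1=(-2.0028, -0.1880) x2=(-0.8534, 0.3345) x3=(-1.3592, -0.5046) x4=(-0.8986, 1.8791)
step 6: x0=(0.5586, -0.1640) x1=(-2.0153, -0.1965) x2=(-0.8522, 0.3292) x3=(-1.3546, -0.5075) x4=(-0.8924, 1.8849)
step 7: x0=(0.5550, -0.1630) x1=(-2.0281, -0.2048) x2=(-0.8511, 0.3239) x3=(-1.3492, -0.5105) x4=(-0.8861, 1.8907)
step 8: x0=(0.5513, -0.1619) x1=(-2.0412, -0.2131) x2=(-0.8500, 0.3185) x3=(-1.3433, -0.5137) x4=(-0.8798, 1.8965)
step 9: x0=(0.5477, -0.1609) x1=(-2.0543, -0.2213) x2=(-0.8490, 0.3130) x3=(-1.3372, -0.5168) x4=(-0.8736, 1.9023)
step 10: x0=(0.5440, -0.1599) x1=(-2.0674, -0.2295) x2=(-0.8480, 0.3075) x3=(-1.3309, -0.5198) x4=(-0.8673, 1.9081)
step 11: x0=(0.5403, -0.1588) x1=(-2.0805, -0.2377) x2=(-0.8470, 0.3018) x3=(-1.3246, -0.5227) x4=(-0.8610, 1.9138)
step 12: x0=(0.5366, -0.1578) x1=(-2.0936, -0.2459) x2=(-0.8461, 0.2962) x3=(-1.3184, -0.5255) x4=(-0.8548, 1.9196)
step 13: x0=(0.5328, -0.1567) x1=(-2.1065, -0.2541) x2=(-0.8452, 0.2904) x3=(-1.3121, -0.5280) x4=(-0.8485, 1.9254)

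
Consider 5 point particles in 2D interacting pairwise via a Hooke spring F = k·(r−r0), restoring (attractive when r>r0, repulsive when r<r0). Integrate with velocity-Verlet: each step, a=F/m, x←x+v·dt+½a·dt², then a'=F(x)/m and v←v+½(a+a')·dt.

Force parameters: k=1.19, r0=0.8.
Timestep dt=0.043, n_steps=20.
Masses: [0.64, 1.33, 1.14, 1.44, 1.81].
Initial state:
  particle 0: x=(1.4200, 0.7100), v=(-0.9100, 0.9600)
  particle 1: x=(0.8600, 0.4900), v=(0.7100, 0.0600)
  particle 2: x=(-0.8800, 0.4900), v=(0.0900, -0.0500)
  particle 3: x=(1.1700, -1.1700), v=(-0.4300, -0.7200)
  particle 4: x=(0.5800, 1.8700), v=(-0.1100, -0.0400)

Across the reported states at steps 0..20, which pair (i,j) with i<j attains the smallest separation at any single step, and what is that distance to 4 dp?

pair (0,4), distance 0.4123

step 0: x0=(1.4200, 0.7100) x1=(0.8600, 0.4900) x2=(-0.8800, 0.4900) x3=(1.1700, -1.1700) x4=(0.5800, 1.8700)
step 1: x0=(1.3777, 0.7502) x1=(0.8896, 0.4923) x2=(-0.8715, 0.4877) x3=(1.1501, -1.1969) x4=(0.5753, 1.8657)
step 2: x0=(1.3296, 0.7878) x1=(0.9173, 0.4939) x2=(-0.8540, 0.4850) x3=(1.1273, -1.2153) x4=(0.5706, 1.8564)
step 3: x0=(1.2760, 0.8226) x1=(0.9429, 0.4946) x2=(-0.8277, 0.4820) x3=(1.1019, -1.2252) x4=(0.5660, 1.8421)
step 4: x0=(1.2175, 0.8545) x1=(0.9664, 0.4944) x2=(-0.7928, 0.4788) x3=(1.0738, -1.2265) x4=(0.5613, 1.8229)
step 5: x0=(1.1546, 0.8832) x1=(0.9878, 0.4931) x2=(-0.7496, 0.4752) x3=(1.0433, -1.2192) x4=(0.5566, 1.7989)
step 6: x0=(1.0874, 0.9086) x1=(1.0072, 0.4906) x2=(-0.6988, 0.4713) x3=(1.0104, -1.2034) x4=(0.5519, 1.7704)
step 7: x0=(1.0165, 0.9306) x1=(1.0246, 0.4869) x2=(-0.6407, 0.4672) x3=(0.9753, -1.1792) x4=(0.5471, 1.7374)
step 8: x0=(0.9422, 0.9488) x1=(1.0402, 0.4819) x2=(-0.5759, 0.4629) x3=(0.9382, -1.1467) x4=(0.5422, 1.7003)
step 9: x0=(0.8650, 0.9630) x1=(1.0542, 0.4759) x2=(-0.5052, 0.4583) x3=(0.8993, -1.1063) x4=(0.5372, 1.6593)
step 10: x0=(0.7854, 0.9729) x1=(1.0666, 0.4688) x2=(-0.4290, 0.4534) x3=(0.8588, -1.0582) x4=(0.5321, 1.6146)
step 11: x0=(0.7041, 0.9781) x1=(1.0776, 0.4609) x2=(-0.3483, 0.4483) x3=(0.8168, -1.0029) x4=(0.5269, 1.5666)
step 12: x0=(0.6217, 0.9785) x1=(1.0872, 0.4523) x2=(-0.2637, 0.4428) x3=(0.7735, -0.9408) x4=(0.5217, 1.5156)
step 13: x0=(0.5389, 0.9740) x1=(1.0954, 0.4431) x2=(-0.1759, 0.4370) x3=(0.7293, -0.8724) x4=(0.5165, 1.4619)
step 14: x0=(0.4561, 0.9648) x1=(1.1024, 0.4335) x2=(-0.0858, 0.4307) x3=(0.6842, -0.7981) x4=(0.5113, 1.4059)
step 15: x0=(0.3739, 0.9510) x1=(1.1080, 0.4237) x2=(0.0061, 0.4239) x3=(0.6384, -0.7187) x4=(0.5064, 1.3480)
step 16: x0=(0.2922, 0.9331) x1=(1.1125, 0.4137) x2=(0.0990, 0.4164) x3=(0.5922, -0.6347) x4=(0.5017, 1.2883)
step 17: x0=(0.2113, 0.9119) x1=(1.1159, 0.4037) x2=(0.1927, 0.4081) x3=(0.5457, -0.5468) x4=(0.4975, 1.2272)
step 18: x0=(0.1307, 0.8881) x1=(1.1183, 0.3937) x2=(0.2867, 0.3989) x3=(0.4991, -0.4557) x4=(0.4937, 1.1650)
step 19: x0=(0.0504, 0.8620) x1=(1.1197, 0.3839) x2=(0.3810, 0.3891) x3=(0.4524, -0.3619) x4=(0.4904, 1.1019)
step 20: x0=(-0.0296, 0.8339) x1=(1.1202, 0.3742) x2=(0.4755, 0.3789) x3=(0.4057, -0.2663) x4=(0.4876, 1.0380)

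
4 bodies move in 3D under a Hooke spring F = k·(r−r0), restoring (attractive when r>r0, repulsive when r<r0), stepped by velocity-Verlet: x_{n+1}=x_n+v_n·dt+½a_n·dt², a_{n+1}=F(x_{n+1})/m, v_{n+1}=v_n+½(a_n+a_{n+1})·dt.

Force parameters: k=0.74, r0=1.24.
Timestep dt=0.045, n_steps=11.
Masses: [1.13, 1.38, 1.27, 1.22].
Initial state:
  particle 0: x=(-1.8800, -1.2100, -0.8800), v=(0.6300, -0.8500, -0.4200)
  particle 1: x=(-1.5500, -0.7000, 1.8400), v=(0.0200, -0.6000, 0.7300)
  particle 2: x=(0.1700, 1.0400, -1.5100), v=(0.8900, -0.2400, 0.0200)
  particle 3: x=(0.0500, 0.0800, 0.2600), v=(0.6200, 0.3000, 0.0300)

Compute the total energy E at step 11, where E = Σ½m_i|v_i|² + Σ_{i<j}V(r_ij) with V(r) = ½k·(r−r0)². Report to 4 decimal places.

8.8591

step 0: x0=(-1.8800, -1.2100, -0.8800) x1=(-1.5500, -0.7000, 1.8400) x2=(0.1700, 1.0400, -1.5100) x3=(0.0500, 0.0800, 0.2600)
step 1: x0=(-1.8500, -1.2467, -0.8978) x1=(-1.5481, -0.7263, 1.8703) x2=(0.2086, 1.0275, -1.5071) x3=(0.0768, 0.0931, 0.2610)
step 2: x0=(-1.8169, -1.2803, -0.9131) x1=(-1.5442, -0.7511, 1.8956) x2=(0.2442, 1.0114, -1.5001) x3=(0.1015, 0.1052, 0.2615)
step 3: x0=(-1.7805, -1.3107, -0.9260) x1=(-1.5382, -0.7745, 1.9156) x2=(0.2768, 0.9919, -1.4892) x3=(0.1240, 0.1164, 0.2613)
step 4: x0=(-1.7409, -1.3378, -0.9364) x1=(-1.5301, -0.7963, 1.9303) x2=(0.3063, 0.9689, -1.4742) x3=(0.1443, 0.1265, 0.2606)
step 5: x0=(-1.6982, -1.3616, -0.9441) x1=(-1.5197, -0.8166, 1.9396) x2=(0.3327, 0.9423, -1.4552) x3=(0.1623, 0.1354, 0.2594)
step 6: x0=(-1.6524, -1.3820, -0.9492) x1=(-1.5071, -0.8353, 1.9436) x2=(0.3561, 0.9124, -1.4324) x3=(0.1782, 0.1430, 0.2577)
step 7: x0=(-1.6037, -1.3992, -0.9516) x1=(-1.4922, -0.8525, 1.9423) x2=(0.3765, 0.8791, -1.4057) x3=(0.1918, 0.1493, 0.2557)
step 8: x0=(-1.5520, -1.4130, -0.9513) x1=(-1.4750, -0.8682, 1.9356) x2=(0.3939, 0.8424, -1.3753) x3=(0.2033, 0.1543, 0.2532)
step 9: x0=(-1.4974, -1.4236, -0.9482) x1=(-1.4555, -0.8823, 1.9236) x2=(0.4082, 0.8025, -1.3413) x3=(0.2126, 0.1579, 0.2504)
step 10: x0=(-1.4402, -1.4309, -0.9424) x1=(-1.4336, -0.8949, 1.9064) x2=(0.4197, 0.7595, -1.3037) x3=(0.2198, 0.1599, 0.2474)
step 11: x0=(-1.3805, -1.4351, -0.9339) x1=(-1.4094, -0.9060, 1.8840) x2=(0.4283, 0.7135, -1.2629) x3=(0.2249, 0.1605, 0.2442)
step 0 velocities: v0=(0.6300, -0.8500, -0.4200) v1=(0.0200, -0.6000, 0.7300) v2=(0.8900, -0.2400, 0.0200) v3=(0.6200, 0.3000, 0.0300)
step 0: KE=2.1783, PE=6.6816, E=8.8598
step 11 velocities: v0=(1.3552, -0.0583, 0.2186) v1=(0.5632, -0.2298, -0.5518) v2=(0.1614, -1.0548, 0.9437) v3=(0.0924, -0.0039, -0.0732)
step 11: KE=2.8290, PE=6.0300, E=8.8591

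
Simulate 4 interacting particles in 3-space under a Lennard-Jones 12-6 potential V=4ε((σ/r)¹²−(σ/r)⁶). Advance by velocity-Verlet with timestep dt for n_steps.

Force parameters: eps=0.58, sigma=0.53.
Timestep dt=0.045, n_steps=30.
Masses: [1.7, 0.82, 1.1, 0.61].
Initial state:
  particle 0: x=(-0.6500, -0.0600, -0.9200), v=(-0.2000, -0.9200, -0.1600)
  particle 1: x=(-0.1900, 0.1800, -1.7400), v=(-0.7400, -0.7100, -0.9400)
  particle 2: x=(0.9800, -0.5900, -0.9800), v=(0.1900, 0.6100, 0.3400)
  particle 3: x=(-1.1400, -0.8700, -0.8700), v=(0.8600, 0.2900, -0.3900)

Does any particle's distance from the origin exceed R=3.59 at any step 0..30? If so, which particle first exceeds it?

no

step 0: x0=(-0.6500, -0.0600, -0.9200) x1=(-0.1900, 0.1800, -1.7400) x2=(0.9800, -0.5900, -0.9800) x3=(-1.1400, -0.8700, -0.8700)
step 1: x0=(-0.6590, -0.1016, -0.9274) x1=(-0.2235, 0.1479, -1.7819) x2=(0.9885, -0.5625, -0.9647) x3=(-1.1009, -0.8563, -0.8876)
step 2: x0=(-0.6683, -0.1438, -0.9350) x1=(-0.2573, 0.1156, -1.8231) x2=(0.9970, -0.5351, -0.9494) x3=(-1.0606, -0.8406, -0.9053)
step 3: x0=(-0.6781, -0.1871, -0.9429) x1=(-0.2915, 0.0831, -1.8637) x2=(1.0055, -0.5076, -0.9341) x3=(-1.0184, -0.8214, -0.9232)
step 4: x0=(-0.6891, -0.2326, -0.9510) x1=(-0.3258, 0.0504, -1.9038) x2=(1.0140, -0.4801, -0.9189) x3=(-0.9727, -0.7960, -0.9413)
step 5: x0=(-0.7011, -0.2805, -0.9592) x1=(-0.3603, 0.0176, -1.9433) x2=(1.0224, -0.4526, -0.9036) x3=(-0.9236, -0.7637, -0.9596)
step 6: x0=(-0.7009, -0.3018, -0.9676) x1=(-0.3950, -0.0154, -1.9824) x2=(1.0308, -0.4251, -0.8884) x3=(-0.9085, -0.8052, -0.9781)
step 7: x0=(-0.6937, -0.3064, -0.9758) x1=(-0.4298, -0.0486, -2.0211) x2=(1.0392, -0.3976, -0.8731) x3=(-0.9126, -0.8933, -0.9976)
step 8: x0=(-0.6874, -0.3134, -0.9843) x1=(-0.4647, -0.0819, -2.0594) x2=(1.0475, -0.3701, -0.8579) x3=(-0.9140, -0.9744, -1.0169)
step 9: x0=(-0.6819, -0.3230, -0.9930) x1=(-0.4997, -0.1153, -2.0973) x2=(1.0559, -0.3427, -0.8426) x3=(-0.9129, -1.0482, -1.0359)
step 10: x0=(-0.6770, -0.3343, -1.0021) x1=(-0.5348, -0.1488, -2.1349) x2=(1.0642, -0.3152, -0.8274) x3=(-0.9102, -1.1169, -1.0546)
step 11: x0=(-0.6725, -0.3468, -1.0113) x1=(-0.5699, -0.1824, -2.1721) x2=(1.0725, -0.2877, -0.8121) x3=(-0.9065, -1.1822, -1.0732)
step 12: x0=(-0.6681, -0.3602, -1.0207) x1=(-0.6050, -0.2160, -2.2091) x2=(1.0808, -0.2602, -0.7969) x3=(-0.9021, -1.2451, -1.0916)
step 13: x0=(-0.6639, -0.3742, -1.0302) x1=(-0.6401, -0.2497, -2.2459) x2=(1.0890, -0.2327, -0.7817) x3=(-0.8972, -1.3063, -1.1100)
step 14: x0=(-0.6598, -0.3886, -1.0399) x1=(-0.6753, -0.2834, -2.2825) x2=(1.0973, -0.2052, -0.7664) x3=(-0.8920, -1.3662, -1.1282)
step 15: x0=(-0.6558, -0.4033, -1.0496) x1=(-0.7104, -0.3171, -2.3189) x2=(1.1056, -0.1777, -0.7512) x3=(-0.8866, -1.4253, -1.1464)
step 16: x0=(-0.6518, -0.4182, -1.0595) x1=(-0.7456, -0.3509, -2.3551) x2=(1.1138, -0.1502, -0.7360) x3=(-0.8811, -1.4836, -1.1646)
step 17: x0=(-0.6479, -0.4333, -1.0694) x1=(-0.7807, -0.3847, -2.3912) x2=(1.1220, -0.1227, -0.7208) x3=(-0.8754, -1.5414, -1.1827)
step 18: x0=(-0.6439, -0.4485, -1.0794) x1=(-0.8158, -0.4185, -2.4272) x2=(1.1302, -0.0953, -0.7056) x3=(-0.8696, -1.5987, -1.2009)
step 19: x0=(-0.6401, -0.4639, -1.0894) x1=(-0.8509, -0.4523, -2.4631) x2=(1.1384, -0.0678, -0.6904) x3=(-0.8638, -1.6558, -1.2190)
step 20: x0=(-0.6362, -0.4794, -1.0995) x1=(-0.8860, -0.4862, -2.4988) x2=(1.1466, -0.0403, -0.6751) x3=(-0.8579, -1.7126, -1.2371)
step 21: x0=(-0.6323, -0.4949, -1.1097) x1=(-0.9211, -0.5200, -2.5346) x2=(1.1548, -0.0128, -0.6599) x3=(-0.8520, -1.7691, -1.2551)
step 22: x0=(-0.6285, -0.5104, -1.1198) x1=(-0.9562, -0.5539, -2.5702) x2=(1.1630, 0.0146, -0.6447) x3=(-0.8461, -1.8255, -1.2732)
step 23: x0=(-0.6246, -0.5261, -1.1300) x1=(-0.9912, -0.5877, -2.6058) x2=(1.1712, 0.0421, -0.6295) x3=(-0.8402, -1.8818, -1.2913)
step 24: x0=(-0.6208, -0.5417, -1.1402) x1=(-1.0263, -0.6216, -2.6413) x2=(1.1794, 0.0696, -0.6143) x3=(-0.8342, -1.9380, -1.3094)
step 25: x0=(-0.6170, -0.5574, -1.1505) x1=(-1.0613, -0.6555, -2.6768) x2=(1.1876, 0.0970, -0.5991) x3=(-0.8282, -1.9940, -1.3274)
step 26: x0=(-0.6132, -0.5731, -1.1607) x1=(-1.0964, -0.6894, -2.7123) x2=(1.1957, 0.1245, -0.5839) x3=(-0.8222, -2.0500, -1.3455)
step 27: x0=(-0.6093, -0.5889, -1.1710) x1=(-1.1314, -0.7232, -2.7478) x2=(1.2039, 0.1520, -0.5687) x3=(-0.8162, -2.1059, -1.3636)
step 28: x0=(-0.6055, -0.6046, -1.1812) x1=(-1.1664, -0.7571, -2.7832) x2=(1.2120, 0.1794, -0.5535) x3=(-0.8102, -2.1618, -1.3816)
step 29: x0=(-0.6017, -0.6204, -1.1915) x1=(-1.2014, -0.7910, -2.8186) x2=(1.2202, 0.2069, -0.5383) x3=(-0.8042, -2.2176, -1.3997)
step 30: x0=(-0.5979, -0.6361, -1.2018) x1=(-1.2364, -0.8249, -2.8540) x2=(1.2284, 0.2344, -0.5231) x3=(-0.7982, -2.2734, -1.4178)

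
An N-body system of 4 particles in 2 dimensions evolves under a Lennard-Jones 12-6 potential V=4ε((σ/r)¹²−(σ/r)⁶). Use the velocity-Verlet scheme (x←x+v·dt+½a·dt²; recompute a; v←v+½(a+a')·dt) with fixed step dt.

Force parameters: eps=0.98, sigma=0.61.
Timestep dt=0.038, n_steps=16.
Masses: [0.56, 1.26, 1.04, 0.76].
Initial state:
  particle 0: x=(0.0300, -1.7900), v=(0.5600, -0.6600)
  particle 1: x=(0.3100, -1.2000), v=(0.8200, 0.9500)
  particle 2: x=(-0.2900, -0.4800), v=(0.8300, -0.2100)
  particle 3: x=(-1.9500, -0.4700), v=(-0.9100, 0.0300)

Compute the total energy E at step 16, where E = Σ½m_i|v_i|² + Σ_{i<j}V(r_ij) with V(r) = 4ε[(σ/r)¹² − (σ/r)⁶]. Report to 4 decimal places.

0.9811

step 0: x0=(0.0300, -1.7900) x1=(0.3100, -1.2000) x2=(-0.2900, -0.4800) x3=(-1.9500, -0.4700)
step 1: x0=(0.0469, -1.8240) x1=(0.3425, -1.1591) x2=(-0.2577, -0.4889) x3=(-1.9845, -0.4689)
step 2: x0=(0.0673, -1.8497) x1=(0.3718, -1.1201) x2=(-0.2236, -0.5002) x3=(-2.0190, -0.4677)
step 3: x0=(0.0912, -1.8663) x1=(0.3975, -1.0827) x2=(-0.1869, -0.5142) x3=(-2.0535, -0.4666)
step 4: x0=(0.1178, -1.8757) x1=(0.4192, -1.0459) x2=(-0.1470, -0.5316) x3=(-2.0879, -0.4655)
step 5: x0=(0.1463, -1.8793) x1=(0.4368, -1.0084) x2=(-0.1030, -0.5527) x3=(-2.1222, -0.4644)
step 6: x0=(0.1762, -1.8781) x1=(0.4517, -0.9713) x2=(-0.0566, -0.5761) x3=(-2.1566, -0.4632)
step 7: x0=(0.2072, -1.8727) x1=(0.4768, -0.9441) x2=(-0.0230, -0.5897) x3=(-2.1909, -0.4621)
step 8: x0=(0.2391, -1.8635) x1=(0.5346, -0.9418) x2=(-0.0296, -0.5751) x3=(-2.2253, -0.4610)
step 9: x0=(0.2719, -1.8506) x1=(0.5939, -0.9424) x2=(-0.0387, -0.5591) x3=(-2.2596, -0.4599)
step 10: x0=(0.3058, -1.8340) x1=(0.6491, -0.9422) x2=(-0.0433, -0.5460) x3=(-2.2939, -0.4588)
step 11: x0=(0.3409, -1.8135) x1=(0.7002, -0.9416) x2=(-0.0435, -0.5355) x3=(-2.3282, -0.4577)
step 12: x0=(0.3774, -1.7889) x1=(0.7478, -0.9411) x2=(-0.0404, -0.5271) x3=(-2.3625, -0.4565)
step 13: x0=(0.4156, -1.7597) x1=(0.7925, -0.9412) x2=(-0.0345, -0.5204) x3=(-2.3967, -0.4554)
step 14: x0=(0.4558, -1.7254) x1=(0.8343, -0.9426) x2=(-0.0263, -0.5149) x3=(-2.4310, -0.4543)
step 15: x0=(0.4986, -1.6850) x1=(0.8736, -0.9458) x2=(-0.0164, -0.5105) x3=(-2.4653, -0.4532)
step 16: x0=(0.5448, -1.6370) x1=(0.9100, -0.9516) x2=(-0.0049, -0.5071) x3=(-2.4995, -0.4521)
step 0 velocities: v0=(0.5600, -0.6600) v1=(0.8200, 0.9500) v2=(0.8300, -0.2100) v3=(-0.9100, 0.0300)
step 0: KE=1.8981, PE=-1.1950, E=0.7032
step 16 velocities: v0=(1.2719, 1.3834) v1=(0.9193, -0.1955) v2=(0.3201, 0.0781) v3=(-0.9014, 0.0292)
step 16: KE=1.9109, PE=-0.9298, E=0.9811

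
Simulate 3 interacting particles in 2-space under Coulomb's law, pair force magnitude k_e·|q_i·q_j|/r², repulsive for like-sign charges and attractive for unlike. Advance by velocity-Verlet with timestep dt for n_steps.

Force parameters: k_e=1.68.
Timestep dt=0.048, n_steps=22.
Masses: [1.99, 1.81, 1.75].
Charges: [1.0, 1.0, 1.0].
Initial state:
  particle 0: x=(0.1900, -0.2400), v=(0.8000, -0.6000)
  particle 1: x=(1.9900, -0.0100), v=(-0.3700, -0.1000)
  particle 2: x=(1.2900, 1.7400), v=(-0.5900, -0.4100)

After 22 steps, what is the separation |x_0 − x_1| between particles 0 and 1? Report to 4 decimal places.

step 0: x0=(0.1900, -0.2400) x1=(1.9900, -0.0100) x2=(1.2900, 1.7400)
step 1: x0=(0.2280, -0.2690) x1=(1.9727, -0.0150) x2=(1.2617, 1.7208)
step 2: x0=(0.2652, -0.2984) x1=(1.9563, -0.0205) x2=(1.2333, 1.7026)
step 3: x0=(0.3016, -0.3283) x1=(1.9408, -0.0265) x2=(1.2049, 1.6853)
step 4: x0=(0.3372, -0.3587) x1=(1.9263, -0.0329) x2=(1.1764, 1.6691)
step 5: x0=(0.3718, -0.3896) x1=(1.9129, -0.0396) x2=(1.1478, 1.6538)
step 6: x0=(0.4056, -0.4211) x1=(1.9006, -0.0468) x2=(1.1192, 1.6396)
step 7: x0=(0.4384, -0.4532) x1=(1.8894, -0.0543) x2=(1.0904, 1.6264)
step 8: x0=(0.4703, -0.4858) x1=(1.8794, -0.0621) x2=(1.0615, 1.6143)
step 9: x0=(0.5012, -0.5191) x1=(1.8706, -0.0702) x2=(1.0324, 1.6031)
step 10: x0=(0.5311, -0.5531) x1=(1.8631, -0.0785) x2=(1.0032, 1.5930)
step 11: x0=(0.5600, -0.5879) x1=(1.8568, -0.0869) x2=(0.9737, 1.5838)
step 12: x0=(0.5879, -0.6234) x1=(1.8518, -0.0955) x2=(0.9441, 1.5757)
step 13: x0=(0.6148, -0.6596) x1=(1.8482, -0.1042) x2=(0.9143, 1.5685)
step 14: x0=(0.6407, -0.6967) x1=(1.8460, -0.1129) x2=(0.8842, 1.5623)
step 15: x0=(0.6655, -0.7346) x1=(1.8450, -0.1216) x2=(0.8538, 1.5570)
step 16: x0=(0.6894, -0.7734) x1=(1.8455, -0.1302) x2=(0.8232, 1.5527)
step 17: x0=(0.7122, -0.8131) x1=(1.8473, -0.1387) x2=(0.7924, 1.5492)
step 18: x0=(0.7341, -0.8538) x1=(1.8505, -0.1471) x2=(0.7612, 1.5466)
step 19: x0=(0.7550, -0.8953) x1=(1.8549, -0.1552) x2=(0.7298, 1.5449)
step 20: x0=(0.7750, -0.9378) x1=(1.8607, -0.1630) x2=(0.6980, 1.5439)
step 21: x0=(0.7942, -0.9813) x1=(1.8677, -0.1706) x2=(0.6660, 1.5438)
step 22: x0=(0.8125, -1.0257) x1=(1.8759, -0.1779) x2=(0.6336, 1.5444)

1.3600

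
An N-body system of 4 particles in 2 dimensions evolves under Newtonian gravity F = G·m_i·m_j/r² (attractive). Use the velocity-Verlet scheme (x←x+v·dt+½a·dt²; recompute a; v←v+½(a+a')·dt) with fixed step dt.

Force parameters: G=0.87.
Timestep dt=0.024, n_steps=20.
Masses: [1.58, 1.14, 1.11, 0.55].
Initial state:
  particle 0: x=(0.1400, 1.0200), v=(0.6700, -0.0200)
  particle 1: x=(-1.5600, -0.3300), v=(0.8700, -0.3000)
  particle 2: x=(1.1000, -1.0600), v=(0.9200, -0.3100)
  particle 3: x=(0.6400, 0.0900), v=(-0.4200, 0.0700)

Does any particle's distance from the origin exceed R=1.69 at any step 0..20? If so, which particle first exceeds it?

yes, particle 2

step 0: x0=(0.1400, 1.0200) x1=(-1.5600, -0.3300) x2=(1.1000, -1.0600) x3=(0.6400, 0.0900)
step 1: x0=(0.1561, 1.0193) x1=(-1.5390, -0.3372) x2=(1.1220, -1.0673) x3=(0.6298, 0.0918)
step 2: x0=(0.1723, 1.0183) x1=(-1.5177, -0.3442) x2=(1.1438, -1.0742) x3=(0.6192, 0.0939)
step 3: x0=(0.1885, 1.0168) x1=(-1.4962, -0.3512) x2=(1.1653, -1.0809) x3=(0.6084, 0.0964)
step 4: x0=(0.2048, 1.0149) x1=(-1.4744, -0.3580) x2=(1.1867, -1.0872) x3=(0.5972, 0.0992)
step 5: x0=(0.2212, 1.0126) x1=(-1.4524, -0.3648) x2=(1.2079, -1.0933) x3=(0.5858, 0.1025)
step 6: x0=(0.2376, 1.0098) x1=(-1.4301, -0.3714) x2=(1.2288, -1.0991) x3=(0.5740, 0.1062)
step 7: x0=(0.2541, 1.0066) x1=(-1.4075, -0.3780) x2=(1.2496, -1.1046) x3=(0.5620, 0.1105)
step 8: x0=(0.2706, 1.0029) x1=(-1.3847, -0.3844) x2=(1.2701, -1.1098) x3=(0.5497, 0.1153)
step 9: x0=(0.2872, 0.9988) x1=(-1.3616, -0.3908) x2=(1.2905, -1.1147) x3=(0.5371, 0.1206)
step 10: x0=(0.3038, 0.9942) x1=(-1.3382, -0.3970) x2=(1.3106, -1.1194) x3=(0.5242, 0.1267)
step 11: x0=(0.3204, 0.9890) x1=(-1.3146, -0.4031) x2=(1.3305, -1.1239) x3=(0.5111, 0.1334)
step 12: x0=(0.3371, 0.9834) x1=(-1.2906, -0.4091) x2=(1.3503, -1.1280) x3=(0.4978, 0.1409)
step 13: x0=(0.3538, 0.9772) x1=(-1.2664, -0.4150) x2=(1.3698, -1.1320) x3=(0.4842, 0.1492)
step 14: x0=(0.3705, 0.9704) x1=(-1.2420, -0.4208) x2=(1.3892, -1.1356) x3=(0.4705, 0.1584)
step 15: x0=(0.3872, 0.9631) x1=(-1.2172, -0.4265) x2=(1.4083, -1.1391) x3=(0.4565, 0.1685)
step 16: x0=(0.4039, 0.9551) x1=(-1.1921, -0.4320) x2=(1.4272, -1.1423) x3=(0.4424, 0.1796)
step 17: x0=(0.4205, 0.9466) x1=(-1.1668, -0.4374) x2=(1.4460, -1.1453) x3=(0.4282, 0.1918)
step 18: x0=(0.4371, 0.9373) x1=(-1.1412, -0.4427) x2=(1.4645, -1.1480) x3=(0.4139, 0.2052)
step 19: x0=(0.4537, 0.9274) x1=(-1.1152, -0.4478) x2=(1.4828, -1.1505) x3=(0.3995, 0.2198)
step 20: x0=(0.4701, 0.9167) x1=(-1.0890, -0.4528) x2=(1.5010, -1.1528) x3=(0.3853, 0.2357)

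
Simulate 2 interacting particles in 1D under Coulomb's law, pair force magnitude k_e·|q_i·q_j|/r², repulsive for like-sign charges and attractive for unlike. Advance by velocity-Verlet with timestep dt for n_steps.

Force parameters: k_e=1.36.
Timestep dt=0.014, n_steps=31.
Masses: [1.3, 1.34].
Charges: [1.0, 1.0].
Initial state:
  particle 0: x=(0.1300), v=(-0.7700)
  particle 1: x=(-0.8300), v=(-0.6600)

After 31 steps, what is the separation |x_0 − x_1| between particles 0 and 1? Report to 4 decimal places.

1.1154

step 0: x0=(0.1300) x1=(-0.8300)
step 1: x0=(0.1193) x1=(-0.8393)
step 2: x0=(0.1089) x1=(-0.8489)
step 3: x0=(0.0987) x1=(-0.8587)
step 4: x0=(0.0887) x1=(-0.8687)
step 5: x0=(0.0789) x1=(-0.8789)
step 6: x0=(0.0693) x1=(-0.8893)
step 7: x0=(0.0600) x1=(-0.9000)
step 8: x0=(0.0509) x1=(-0.9109)
step 9: x0=(0.0420) x1=(-0.9219)
step 10: x0=(0.0334) x1=(-0.9332)
step 11: x0=(0.0249) x1=(-0.9447)
step 12: x0=(0.0167) x1=(-0.9564)
step 13: x0=(0.0087) x1=(-0.9684)
step 14: x0=(0.0009) x1=(-0.9805)
step 15: x0=(-0.0067) x1=(-0.9929)
step 16: x0=(-0.0141) x1=(-1.0054)
step 17: x0=(-0.0212) x1=(-1.0182)
step 18: x0=(-0.0282) x1=(-1.0311)
step 19: x0=(-0.0349) x1=(-1.0443)
step 20: x0=(-0.0415) x1=(-1.0576)
step 21: x0=(-0.0478) x1=(-1.0711)
step 22: x0=(-0.0540) x1=(-1.0849)
step 23: x0=(-0.0600) x1=(-1.0988)
step 24: x0=(-0.0657) x1=(-1.1129)
step 25: x0=(-0.0713) x1=(-1.1271)
step 26: x0=(-0.0767) x1=(-1.1416)
step 27: x0=(-0.0819) x1=(-1.1562)
step 28: x0=(-0.0870) x1=(-1.1710)
step 29: x0=(-0.0919) x1=(-1.1860)
step 30: x0=(-0.0966) x1=(-1.2012)
step 31: x0=(-0.1011) x1=(-1.2165)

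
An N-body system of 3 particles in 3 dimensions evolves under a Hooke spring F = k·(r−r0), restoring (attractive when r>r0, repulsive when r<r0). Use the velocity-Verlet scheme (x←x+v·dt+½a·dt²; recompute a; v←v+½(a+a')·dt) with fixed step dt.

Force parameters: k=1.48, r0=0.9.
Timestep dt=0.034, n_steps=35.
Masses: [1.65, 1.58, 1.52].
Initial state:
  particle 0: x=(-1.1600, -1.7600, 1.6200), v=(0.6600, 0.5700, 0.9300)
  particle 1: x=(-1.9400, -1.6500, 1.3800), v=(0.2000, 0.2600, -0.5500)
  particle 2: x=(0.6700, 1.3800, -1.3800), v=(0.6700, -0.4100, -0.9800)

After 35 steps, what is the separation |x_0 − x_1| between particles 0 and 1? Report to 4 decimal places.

1.5658

step 0: x0=(-1.1600, -1.7600, 1.6200) x1=(-1.9400, -1.6500, 1.3800) x2=(0.6700, 1.3800, -1.3800)
step 1: x0=(-1.1368, -1.7393, 1.6504) x1=(-1.9321, -1.6398, 1.3601) x2=(0.6907, 1.3632, -1.4107)
step 2: x0=(-1.1119, -1.7160, 1.6782) x1=(-1.9219, -1.6270, 1.3377) x2=(0.7074, 1.3409, -1.4360)
step 3: x0=(-1.0856, -1.6902, 1.7034) x1=(-1.9094, -1.6115, 1.3128) x2=(0.7200, 1.3131, -1.4560)
step 4: x0=(-1.0577, -1.6618, 1.7260) x1=(-1.8946, -1.5935, 1.2856) x2=(0.7286, 1.2798, -1.4706)
step 5: x0=(-1.0284, -1.6309, 1.7458) x1=(-1.8775, -1.5729, 1.2559) x2=(0.7331, 1.2412, -1.4797)
step 6: x0=(-0.9976, -1.5977, 1.7629) x1=(-1.8579, -1.5499, 1.2239) x2=(0.7337, 1.1975, -1.4835)
step 7: x0=(-0.9656, -1.5621, 1.7773) x1=(-1.8361, -1.5245, 1.1896) x2=(0.7304, 1.1488, -1.4818)
step 8: x0=(-0.9322, -1.5242, 1.7888) x1=(-1.8118, -1.4968, 1.1530) x2=(0.7231, 1.0951, -1.4747)
step 9: x0=(-0.8977, -1.4842, 1.7975) x1=(-1.7852, -1.4669, 1.1143) x2=(0.7122, 1.0368, -1.4624)
step 10: x0=(-0.8619, -1.4421, 1.8034) x1=(-1.7562, -1.4348, 1.0735) x2=(0.6975, 0.9740, -1.4448)
step 11: x0=(-0.8252, -1.3980, 1.8064) x1=(-1.7250, -1.4006, 1.0308) x2=(0.6793, 0.9069, -1.4221)
step 12: x0=(-0.7874, -1.3520, 1.8067) x1=(-1.6914, -1.3645, 0.9861) x2=(0.6576, 0.8357, -1.3944)
step 13: x0=(-0.7486, -1.3042, 1.8041) x1=(-1.6557, -1.3265, 0.9397) x2=(0.6326, 0.7607, -1.3618)
step 14: x0=(-0.7091, -1.2548, 1.7986) x1=(-1.6177, -1.2868, 0.8917) x2=(0.6044, 0.6821, -1.3244)
step 15: x0=(-0.6687, -1.2039, 1.7905) x1=(-1.5777, -1.2455, 0.8421) x2=(0.5732, 0.6001, -1.2825)
step 16: x0=(-0.6277, -1.1515, 1.7795) x1=(-1.5356, -1.2026, 0.7912) x2=(0.5391, 0.5150, -1.2361)
step 17: x0=(-0.5861, -1.0979, 1.7659) x1=(-1.4915, -1.1584, 0.7390) x2=(0.5023, 0.4271, -1.1855)
step 18: x0=(-0.5440, -1.0431, 1.7497) x1=(-1.4455, -1.1129, 0.6856) x2=(0.4630, 0.3366, -1.1308)
step 19: x0=(-0.5014, -0.9872, 1.7309) x1=(-1.3978, -1.0663, 0.6313) x2=(0.4214, 0.2439, -1.0724)
step 20: x0=(-0.4585, -0.9305, 1.7095) x1=(-1.3483, -1.0187, 0.5762) x2=(0.3776, 0.1491, -1.0104)
step 21: x0=(-0.4153, -0.8731, 1.6858) x1=(-1.2973, -0.9703, 0.5204) x2=(0.3319, 0.0527, -0.9450)
step 22: x0=(-0.3720, -0.8150, 1.6597) x1=(-1.2448, -0.9211, 0.4642) x2=(0.2845, -0.0452, -0.8766)
step 23: x0=(-0.3285, -0.7564, 1.6313) x1=(-1.1909, -0.8713, 0.4075) x2=(0.2355, -0.1443, -0.8054)
step 24: x0=(-0.2850, -0.6975, 1.6008) x1=(-1.1358, -0.8210, 0.3507) x2=(0.1852, -0.2443, -0.7317)
step 25: x0=(-0.2416, -0.6383, 1.5683) x1=(-1.0796, -0.7703, 0.2938) x2=(0.1339, -0.3449, -0.6556)
step 26: x0=(-0.1983, -0.5790, 1.5338) x1=(-1.0225, -0.7194, 0.2371) x2=(0.0817, -0.4459, -0.5776)
step 27: x0=(-0.1552, -0.5197, 1.4975) x1=(-0.9645, -0.6683, 0.1806) x2=(0.0289, -0.5471, -0.4979)
step 28: x0=(-0.1123, -0.4604, 1.4595) x1=(-0.9059, -0.6171, 0.1245) x2=(-0.0243, -0.6484, -0.4168)
step 29: x0=(-0.0698, -0.4013, 1.4198) x1=(-0.8469, -0.5658, 0.0690) x2=(-0.0777, -0.7495, -0.3345)
step 30: x0=(-0.0275, -0.3425, 1.3787) x1=(-0.7875, -0.5145, 0.0141) x2=(-0.1311, -0.8504, -0.2512)
step 31: x0=(0.0143, -0.2840, 1.3361) x1=(-0.7278, -0.4630, -0.0402) x2=(-0.1843, -0.9512, -0.1671)
step 32: x0=(0.0557, -0.2259, 1.2923) x1=(-0.6679, -0.4114, -0.0937) x2=(-0.2373, -1.0517, -0.0822)
step 33: x0=(0.0966, -0.1683, 1.2472) x1=(-0.6078, -0.3595, -0.1467) x2=(-0.2901, -1.1519, 0.0033)
step 34: x0=(0.1371, -0.1112, 1.2009) x1=(-0.5473, -0.3075, -0.1989) x2=(-0.3426, -1.2516, 0.0895)
step 35: x0=(0.1770, -0.0547, 1.1534) x1=(-0.4865, -0.2555, -0.2505) x2=(-0.3949, -1.3506, 0.1762)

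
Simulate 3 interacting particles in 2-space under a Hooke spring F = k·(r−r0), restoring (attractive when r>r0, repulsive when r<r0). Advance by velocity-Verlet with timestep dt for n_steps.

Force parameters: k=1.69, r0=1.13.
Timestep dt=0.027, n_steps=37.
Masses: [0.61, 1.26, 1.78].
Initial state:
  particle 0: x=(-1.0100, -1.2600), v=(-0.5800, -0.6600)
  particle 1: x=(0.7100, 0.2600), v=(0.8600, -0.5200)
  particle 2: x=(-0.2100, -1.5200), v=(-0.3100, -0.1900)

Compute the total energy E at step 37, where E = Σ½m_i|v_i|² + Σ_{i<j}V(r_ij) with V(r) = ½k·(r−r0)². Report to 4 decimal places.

step 0: x0=(-1.0100, -1.2600) x1=(0.7100, 0.2600) x2=(-0.2100, -1.5200)
step 1: x0=(-1.0251, -1.2770) x1=(0.7326, 0.2452) x2=(-0.2181, -1.5249)
step 2: x0=(-1.0388, -1.2922) x1=(0.7539, 0.2289) x2=(-0.2258, -1.5293)
step 3: x0=(-1.0513, -1.3056) x1=(0.7739, 0.2110) x2=(-0.2330, -1.5332)
step 4: x0=(-1.0624, -1.3173) x1=(0.7925, 0.1917) x2=(-0.2396, -1.5367)
step 5: x0=(-1.0720, -1.3272) x1=(0.8097, 0.1708) x2=(-0.2458, -1.5397)
step 6: x0=(-1.0801, -1.3354) x1=(0.8255, 0.1484) x2=(-0.2515, -1.5422)
step 7: x0=(-1.0868, -1.3419) x1=(0.8398, 0.1245) x2=(-0.2567, -1.5442)
step 8: x0=(-1.0919, -1.3466) x1=(0.8527, 0.0991) x2=(-0.2613, -1.5458)
step 9: x0=(-1.0955, -1.3497) x1=(0.8641, 0.0723) x2=(-0.2655, -1.5470)
step 10: x0=(-1.0975, -1.3511) x1=(0.8739, 0.0441) x2=(-0.2691, -1.5477)
step 11: x0=(-1.0979, -1.3509) x1=(0.8823, 0.0145) x2=(-0.2722, -1.5480)
step 12: x0=(-1.0968, -1.3491) x1=(0.8892, -0.0165) x2=(-0.2747, -1.5479)
step 13: x0=(-1.0941, -1.3457) x1=(0.8946, -0.0488) x2=(-0.2768, -1.5473)
step 14: x0=(-1.0898, -1.3408) x1=(0.8985, -0.0823) x2=(-0.2783, -1.5465)
step 15: x0=(-1.0841, -1.3344) x1=(0.9009, -0.1170) x2=(-0.2793, -1.5452)
step 16: x0=(-1.0768, -1.3267) x1=(0.9019, -0.1529) x2=(-0.2798, -1.5437)
step 17: x0=(-1.0682, -1.3175) x1=(0.9015, -0.1899) x2=(-0.2797, -1.5418)
step 18: x0=(-1.0581, -1.3071) x1=(0.8997, -0.2280) x2=(-0.2792, -1.5396)
step 19: x0=(-1.0467, -1.2954) x1=(0.8965, -0.2670) x2=(-0.2781, -1.5372)
step 20: x0=(-1.0340, -1.2824) x1=(0.8920, -0.3069) x2=(-0.2766, -1.5345)
step 21: x0=(-1.0201, -1.2684) x1=(0.8862, -0.3477) x2=(-0.2746, -1.5316)
step 22: x0=(-1.0050, -1.2532) x1=(0.8792, -0.3893) x2=(-0.2720, -1.5286)
step 23: x0=(-0.9889, -1.2370) x1=(0.8710, -0.4316) x2=(-0.2691, -1.5253)
step 24: x0=(-0.9717, -1.2198) x1=(0.8616, -0.4746) x2=(-0.2656, -1.5220)
step 25: x0=(-0.9537, -1.2017) x1=(0.8513, -0.5181) x2=(-0.2618, -1.5186)
step 26: x0=(-0.9348, -1.1827) x1=(0.8399, -0.5622) x2=(-0.2575, -1.5151)
step 27: x0=(-0.9152, -1.1628) x1=(0.8276, -0.6067) x2=(-0.2528, -1.5115)
step 28: x0=(-0.8949, -1.1422) x1=(0.8144, -0.6516) x2=(-0.2477, -1.5080)
step 29: x0=(-0.8740, -1.1208) x1=(0.8004, -0.6968) x2=(-0.2423, -1.5045)
step 30: x0=(-0.8526, -1.0987) x1=(0.7858, -0.7423) x2=(-0.2365, -1.5010)
step 31: x0=(-0.8309, -1.0760) x1=(0.7704, -0.7879) x2=(-0.2305, -1.4977)
step 32: x0=(-0.8087, -1.0526) x1=(0.7546, -0.8337) x2=(-0.2241, -1.4945)
step 33: x0=(-0.7864, -1.0286) x1=(0.7382, -0.8796) x2=(-0.2175, -1.4914)
step 34: x0=(-0.7638, -1.0040) x1=(0.7215, -0.9256) x2=(-0.2107, -1.4885)
step 35: x0=(-0.7411, -0.9789) x1=(0.7045, -0.9715) x2=(-0.2037, -1.4857)
step 36: x0=(-0.7184, -0.9532) x1=(0.6872, -1.0174) x2=(-0.1966, -1.4832)
step 37: x0=(-0.6956, -0.9269) x1=(0.6697, -1.0632) x2=(-0.1893, -1.4810)
step 0 velocities: v0=(-0.5800, -0.6600) v1=(0.8600, -0.5200) v2=(-0.3100, -0.1900)
step 0: KE=0.9894, PE=1.8631, E=2.8525
step 37 velocities: v0=(0.8422, 0.9808) v1=(-0.6475, -1.6953) v2=(0.2697, 0.0796)
step 37: KE=2.6548, PE=0.1970, E=2.8518

2.8518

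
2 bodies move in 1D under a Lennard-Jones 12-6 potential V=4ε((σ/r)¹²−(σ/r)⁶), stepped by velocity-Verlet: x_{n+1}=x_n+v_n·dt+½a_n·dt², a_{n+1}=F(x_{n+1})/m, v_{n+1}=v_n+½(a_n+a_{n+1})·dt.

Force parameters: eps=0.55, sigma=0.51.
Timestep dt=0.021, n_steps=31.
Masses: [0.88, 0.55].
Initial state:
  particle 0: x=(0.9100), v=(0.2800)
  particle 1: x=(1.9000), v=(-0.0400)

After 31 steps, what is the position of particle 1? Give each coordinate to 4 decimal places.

step 0: x0=(0.9100) x1=(1.9000)
step 1: x0=(0.9159) x1=(1.8991)
step 2: x0=(0.9220) x1=(1.8979)
step 3: x0=(0.9282) x1=(1.8966)
step 4: x0=(0.9345) x1=(1.8950)
step 5: x0=(0.9410) x1=(1.8932)
step 6: x0=(0.9477) x1=(1.8911)
step 7: x0=(0.9545) x1=(1.8888)
step 8: x0=(0.9615) x1=(1.8862)
step 9: x0=(0.9686) x1=(1.8833)
step 10: x0=(0.9760) x1=(1.8800)
step 11: x0=(0.9836) x1=(1.8765)
step 12: x0=(0.9915) x1=(1.8725)
step 13: x0=(0.9996) x1=(1.8681)
step 14: x0=(1.0079) x1=(1.8632)
step 15: x0=(1.0167) x1=(1.8579)
step 16: x0=(1.0257) x1=(1.8520)
step 17: x0=(1.0352) x1=(1.8454)
step 18: x0=(1.0451) x1=(1.8381)
step 19: x0=(1.0555) x1=(1.8301)
step 20: x0=(1.0664) x1=(1.8211)
step 21: x0=(1.0781) x1=(1.8110)
step 22: x0=(1.0905) x1=(1.7996)
step 23: x0=(1.1039) x1=(1.7868)
step 24: x0=(1.1184) x1=(1.7722)
step 25: x0=(1.1341) x1=(1.7556)
step 26: x0=(1.1511) x1=(1.7369)
step 27: x0=(1.1688) x1=(1.7173)
step 28: x0=(1.1841) x1=(1.7013)
step 29: x0=(1.1896) x1=(1.7011)
step 30: x0=(1.1828) x1=(1.7205)
step 31: x0=(1.1719) x1=(1.7465)

(1.7465)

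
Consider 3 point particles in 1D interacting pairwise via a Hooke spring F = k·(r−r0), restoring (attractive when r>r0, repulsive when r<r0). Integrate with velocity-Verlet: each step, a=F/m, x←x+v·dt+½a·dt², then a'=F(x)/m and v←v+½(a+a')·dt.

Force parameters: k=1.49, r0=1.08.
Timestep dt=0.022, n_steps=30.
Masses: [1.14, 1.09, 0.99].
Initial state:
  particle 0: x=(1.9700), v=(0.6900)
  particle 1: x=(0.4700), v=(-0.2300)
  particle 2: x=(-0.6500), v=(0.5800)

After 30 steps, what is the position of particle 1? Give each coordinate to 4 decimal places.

(0.5222)

step 0: x0=(1.9700) x1=(0.4700) x2=(-0.6500)
step 1: x0=(1.9846) x1=(0.4651) x2=(-0.6367)
step 2: x0=(1.9979) x1=(0.4604) x2=(-0.6222)
step 3: x0=(2.0099) x1=(0.4561) x2=(-0.6066)
step 4: x0=(2.0207) x1=(0.4520) x2=(-0.5899)
step 5: x0=(2.0302) x1=(0.4483) x2=(-0.5721)
step 6: x0=(2.0384) x1=(0.4450) x2=(-0.5532)
step 7: x0=(2.0453) x1=(0.4421) x2=(-0.5333)
step 8: x0=(2.0510) x1=(0.4396) x2=(-0.5124)
step 9: x0=(2.0554) x1=(0.4375) x2=(-0.4905)
step 10: x0=(2.0585) x1=(0.4359) x2=(-0.4677)
step 11: x0=(2.0603) x1=(0.4348) x2=(-0.4439)
step 12: x0=(2.0609) x1=(0.4341) x2=(-0.4192)
step 13: x0=(2.0603) x1=(0.4340) x2=(-0.3937)
step 14: x0=(2.0585) x1=(0.4344) x2=(-0.3673)
step 15: x0=(2.0554) x1=(0.4354) x2=(-0.3402)
step 16: x0=(2.0512) x1=(0.4369) x2=(-0.3123)
step 17: x0=(2.0459) x1=(0.4389) x2=(-0.2838)
step 18: x0=(2.0394) x1=(0.4416) x2=(-0.2546)
step 19: x0=(2.0318) x1=(0.4449) x2=(-0.2248)
step 20: x0=(2.0232) x1=(0.4487) x2=(-0.1944)
step 21: x0=(2.0135) x1=(0.4532) x2=(-0.1635)
step 22: x0=(2.0028) x1=(0.4583) x2=(-0.1322)
step 23: x0=(1.9912) x1=(0.4640) x2=(-0.1004)
step 24: x0=(1.9786) x1=(0.4704) x2=(-0.0683)
step 25: x0=(1.9652) x1=(0.4774) x2=(-0.0359)
step 26: x0=(1.9509) x1=(0.4851) x2=(-0.0032)
step 27: x0=(1.9358) x1=(0.4934) x2=(0.0297)
step 28: x0=(1.9200) x1=(0.5023) x2=(0.0627)
step 29: x0=(1.9035) x1=(0.5119) x2=(0.0958)
step 30: x0=(1.8863) x1=(0.5222) x2=(0.1290)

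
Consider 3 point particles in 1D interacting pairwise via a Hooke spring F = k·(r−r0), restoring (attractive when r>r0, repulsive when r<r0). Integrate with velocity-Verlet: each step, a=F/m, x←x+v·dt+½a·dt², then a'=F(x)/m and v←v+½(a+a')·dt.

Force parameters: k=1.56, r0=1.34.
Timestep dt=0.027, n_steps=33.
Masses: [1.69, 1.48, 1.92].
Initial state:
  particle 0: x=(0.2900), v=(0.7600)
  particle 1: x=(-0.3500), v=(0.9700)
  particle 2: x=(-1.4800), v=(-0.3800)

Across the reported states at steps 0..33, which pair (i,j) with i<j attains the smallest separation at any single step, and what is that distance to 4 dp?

pair (0,1), distance 0.6131

step 0: x0=(0.2900) x1=(-0.3500) x2=(-1.4800)
step 1: x0=(0.3106) x1=(-0.3240) x2=(-1.4902)
step 2: x0=(0.3314) x1=(-0.2984) x2=(-1.5002)
step 3: x0=(0.3523) x1=(-0.2733) x2=(-1.5100)
step 4: x0=(0.3734) x1=(-0.2486) x2=(-1.5196)
step 5: x0=(0.3945) x1=(-0.2244) x2=(-1.5289)
step 6: x0=(0.4158) x1=(-0.2007) x2=(-1.5378)
step 7: x0=(0.4371) x1=(-0.1776) x2=(-1.5464)
step 8: x0=(0.4585) x1=(-0.1551) x2=(-1.5546)
step 9: x0=(0.4799) x1=(-0.1332) x2=(-1.5624)
step 10: x0=(0.5014) x1=(-0.1119) x2=(-1.5697)
step 11: x0=(0.5228) x1=(-0.0912) x2=(-1.5765)
step 12: x0=(0.5442) x1=(-0.0713) x2=(-1.5827)
step 13: x0=(0.5656) x1=(-0.0520) x2=(-1.5884)
step 14: x0=(0.5869) x1=(-0.0334) x2=(-1.5935)
step 15: x0=(0.6081) x1=(-0.0155) x2=(-1.5980)
step 16: x0=(0.6292) x1=(0.0016) x2=(-1.6018)
step 17: x0=(0.6502) x1=(0.0180) x2=(-1.6049)
step 18: x0=(0.6711) x1=(0.0336) x2=(-1.6073)
step 19: x0=(0.6918) x1=(0.0484) x2=(-1.6090)
step 20: x0=(0.7123) x1=(0.0625) x2=(-1.6099)
step 21: x0=(0.7327) x1=(0.0758) x2=(-1.6100)
step 22: x0=(0.7528) x1=(0.0882) x2=(-1.6094)
step 23: x0=(0.7727) x1=(0.0999) x2=(-1.6079)
step 24: x0=(0.7923) x1=(0.1108) x2=(-1.6056)
step 25: x0=(0.8117) x1=(0.1209) x2=(-1.6024)
step 26: x0=(0.8308) x1=(0.1302) x2=(-1.5984)
step 27: x0=(0.8495) x1=(0.1387) x2=(-1.5935)
step 28: x0=(0.8680) x1=(0.1465) x2=(-1.5877)
step 29: x0=(0.8861) x1=(0.1534) x2=(-1.5811)
step 30: x0=(0.9039) x1=(0.1596) x2=(-1.5735)
step 31: x0=(0.9213) x1=(0.1650) x2=(-1.5650)
step 32: x0=(0.9383) x1=(0.1697) x2=(-1.5556)
step 33: x0=(0.9550) x1=(0.1737) x2=(-1.5453)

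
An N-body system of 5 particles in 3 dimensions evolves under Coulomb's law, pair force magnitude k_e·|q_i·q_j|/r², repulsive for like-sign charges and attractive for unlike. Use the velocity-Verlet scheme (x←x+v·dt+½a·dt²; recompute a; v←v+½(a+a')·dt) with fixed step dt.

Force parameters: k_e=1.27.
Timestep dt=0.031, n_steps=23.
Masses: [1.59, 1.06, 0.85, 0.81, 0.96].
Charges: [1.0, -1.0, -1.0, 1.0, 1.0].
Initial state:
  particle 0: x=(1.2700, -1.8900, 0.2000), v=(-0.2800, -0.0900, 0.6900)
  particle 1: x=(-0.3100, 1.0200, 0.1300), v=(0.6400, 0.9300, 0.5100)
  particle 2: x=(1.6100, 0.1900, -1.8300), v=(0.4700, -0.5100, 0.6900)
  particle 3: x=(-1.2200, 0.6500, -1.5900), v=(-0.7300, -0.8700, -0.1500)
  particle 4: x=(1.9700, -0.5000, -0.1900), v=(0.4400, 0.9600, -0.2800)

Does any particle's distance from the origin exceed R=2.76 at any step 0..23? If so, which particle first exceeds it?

no

step 0: x0=(1.2700, -1.8900, 0.2000) x1=(-0.3100, 1.0200, 0.1300) x2=(1.6100, 0.1900, -1.8300) x3=(-1.2200, 0.6500, -1.5900) x4=(1.9700, -0.5000, -0.1900)
step 1: x0=(1.2613, -1.8929, 0.2214) x1=(-0.2902, 1.0487, 0.1457) x2=(1.6246, 0.1740, -1.8084) x3=(-1.2425, 0.6231, -1.5945) x4=(1.9837, -0.4699, -0.1989)
step 2: x0=(1.2524, -1.8959, 0.2428) x1=(-0.2704, 1.0773, 0.1613) x2=(1.6392, 0.1578, -1.7864) x3=(-1.2649, 0.5963, -1.5989) x4=(1.9974, -0.4392, -0.2082)
step 3: x0=(1.2434, -1.8990, 0.2643) x1=(-0.2507, 1.1056, 0.1767) x2=(1.6538, 0.1412, -1.7639) x3=(-1.2870, 0.5697, -1.6030) x4=(2.0112, -0.4079, -0.2180)
step 4: x0=(1.2344, -1.9023, 0.2858) x1=(-0.2310, 1.1338, 0.1920) x2=(1.6685, 0.1243, -1.7410) x3=(-1.3090, 0.5433, -1.6069) x4=(2.0251, -0.3761, -0.2282)
step 5: x0=(1.2252, -1.9057, 0.3073) x1=(-0.2114, 1.1618, 0.2071) x2=(1.6832, 0.1070, -1.7175) x3=(-1.3308, 0.5169, -1.6107) x4=(2.0389, -0.3437, -0.2389)
step 6: x0=(1.2160, -1.9092, 0.3288) x1=(-0.1918, 1.1895, 0.2221) x2=(1.6980, 0.0895, -1.6935) x3=(-1.3525, 0.4908, -1.6143) x4=(2.0527, -0.3107, -0.2502)
step 7: x0=(1.2067, -1.9127, 0.3504) x1=(-0.1723, 1.2171, 0.2370) x2=(1.7128, 0.0716, -1.6689) x3=(-1.3740, 0.4647, -1.6177) x4=(2.0665, -0.2773, -0.2620)
step 8: x0=(1.1973, -1.9164, 0.3720) x1=(-0.1527, 1.2445, 0.2519) x2=(1.7277, 0.0534, -1.6437) x3=(-1.3954, 0.4389, -1.6211) x4=(2.0803, -0.2433, -0.2744)
step 9: x0=(1.1879, -1.9201, 0.3936) x1=(-0.1332, 1.2717, 0.2666) x2=(1.7427, 0.0349, -1.6178) x3=(-1.4166, 0.4131, -1.6243) x4=(2.0940, -0.2089, -0.2874)
step 10: x0=(1.1784, -1.9238, 0.4152) x1=(-0.1138, 1.2987, 0.2812) x2=(1.7579, 0.0161, -1.5912) x3=(-1.4378, 0.3875, -1.6274) x4=(2.1076, -0.1741, -0.3011)
step 11: x0=(1.1688, -1.9276, 0.4368) x1=(-0.0943, 1.3256, 0.2957) x2=(1.7732, -0.0030, -1.5639) x3=(-1.4588, 0.3621, -1.6304) x4=(2.1211, -0.1388, -0.3154)
step 12: x0=(1.1592, -1.9315, 0.4585) x1=(-0.0749, 1.3522, 0.3102) x2=(1.7886, -0.0224, -1.5357) x3=(-1.4796, 0.3367, -1.6332) x4=(2.1345, -0.1031, -0.3305)
step 13: x0=(1.1496, -1.9354, 0.4801) x1=(-0.0555, 1.3787, 0.3246) x2=(1.8042, -0.0420, -1.5066) x3=(-1.5004, 0.3116, -1.6361) x4=(2.1477, -0.0671, -0.3464)
step 14: x0=(1.1399, -1.9393, 0.5018) x1=(-0.0361, 1.4050, 0.3389) x2=(1.8201, -0.0618, -1.4765) x3=(-1.5211, 0.2865, -1.6388) x4=(2.1607, -0.0308, -0.3632)
step 15: x0=(1.1302, -1.9432, 0.5234) x1=(-0.0167, 1.4312, 0.3531) x2=(1.8361, -0.0818, -1.4454) x3=(-1.5417, 0.2616, -1.6414) x4=(2.1734, 0.0057, -0.3808)
step 16: x0=(1.1205, -1.9471, 0.5451) x1=(0.0027, 1.4572, 0.3672) x2=(1.8525, -0.1019, -1.4132) x3=(-1.5622, 0.2368, -1.6440) x4=(2.1859, 0.0425, -0.3994)
step 17: x0=(1.1108, -1.9510, 0.5668) x1=(0.0221, 1.4830, 0.3813) x2=(1.8691, -0.1220, -1.3799) x3=(-1.5827, 0.2121, -1.6465) x4=(2.1981, 0.0793, -0.4191)
step 18: x0=(1.1010, -1.9550, 0.5884) x1=(0.0415, 1.5086, 0.3954) x2=(1.8861, -0.1420, -1.3452) x3=(-1.6030, 0.1875, -1.6490) x4=(2.2100, 0.1162, -0.4399)
step 19: x0=(1.0913, -1.9589, 0.6101) x1=(0.0609, 1.5341, 0.4093) x2=(1.9035, -0.1619, -1.3092) x3=(-1.6233, 0.1631, -1.6514) x4=(2.2214, 0.1530, -0.4618)
step 20: x0=(1.0815, -1.9629, 0.6317) x1=(0.0803, 1.5595, 0.4232) x2=(1.9214, -0.1814, -1.2718) x3=(-1.6435, 0.1388, -1.6537) x4=(2.2324, 0.1896, -0.4850)
step 21: x0=(1.0718, -1.9668, 0.6534) x1=(0.0997, 1.5847, 0.4371) x2=(1.9397, -0.2005, -1.2329) x3=(-1.6637, 0.1145, -1.6560) x4=(2.2429, 0.2258, -0.5094)
step 22: x0=(1.0620, -1.9707, 0.6751) x1=(0.1190, 1.6098, 0.4508) x2=(1.9586, -0.2189, -1.1925) x3=(-1.6838, 0.0904, -1.6583) x4=(2.2529, 0.2614, -0.5351)
step 23: x0=(1.0523, -1.9745, 0.6967) x1=(0.1384, 1.6347, 0.4646) x2=(1.9781, -0.2365, -1.1506) x3=(-1.7038, 0.0664, -1.6605) x4=(2.2623, 0.2964, -0.5621)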